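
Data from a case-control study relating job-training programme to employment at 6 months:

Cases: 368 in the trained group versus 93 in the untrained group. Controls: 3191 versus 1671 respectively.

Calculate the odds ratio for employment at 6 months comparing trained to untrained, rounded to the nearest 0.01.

2.07

From the description: a = 368, b = 3191, c = 93, d = 1671.
OR = (a·d)/(b·c) = (368 × 1671) / (3191 × 93) = 614928 / 296763 = 2.07212
The odds of employment at 6 months are about 2.07 times as high in the trained group.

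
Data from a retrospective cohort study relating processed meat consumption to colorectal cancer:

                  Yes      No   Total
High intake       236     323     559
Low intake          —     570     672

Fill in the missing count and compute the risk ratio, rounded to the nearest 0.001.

2.781

The missing cell is in the unexposed row: 672 − 570 = 102.
So a = 236, b = 323, c = 102, d = 570.
RR = [a/(a+b)] / [c/(c+d)] = (236/559) / (102/672) = 0.42218/0.15179 = 2.78144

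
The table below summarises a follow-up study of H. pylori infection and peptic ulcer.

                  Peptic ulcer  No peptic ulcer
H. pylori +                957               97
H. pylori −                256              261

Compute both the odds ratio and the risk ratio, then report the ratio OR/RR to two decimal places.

Cells: a = 957, b = 97, c = 256, d = 261.
OR = (957·261)/(97·256) = 249777/24832 = 10.05867
Risk in exposed = 957/1054 = 0.90797; risk in unexposed = 256/517 = 0.49516; RR = 1.83367
OR/RR = 10.05867 / 1.83367 = 5.48553
The outcome is not rare, so the OR lies further from 1 than the RR.

5.49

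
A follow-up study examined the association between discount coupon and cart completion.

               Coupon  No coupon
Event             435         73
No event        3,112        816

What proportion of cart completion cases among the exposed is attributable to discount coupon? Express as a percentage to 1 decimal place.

Reading the table with exposure as columns: a = 435 (Coupon, case), b = 3112 (Coupon, non-case), c = 73 (No coupon, case), d = 816.
Risk in exposed = 435/3547 = 0.12264; risk in unexposed = 73/889 = 0.08211.
RR = 0.12264/0.08211 = 1.49351
AR% = (RR − 1)/RR × 100 = (1.49351 − 1)/1.49351 × 100 = 33.0435%

33.0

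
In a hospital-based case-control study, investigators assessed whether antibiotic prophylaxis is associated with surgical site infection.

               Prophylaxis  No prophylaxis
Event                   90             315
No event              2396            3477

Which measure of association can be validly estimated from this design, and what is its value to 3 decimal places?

Reading the table with exposure as columns: a = 90 (Prophylaxis, case), b = 2396 (Prophylaxis, non-case), c = 315 (No prophylaxis, case), d = 3477.
This is a hospital-based case-control study: participants were sampled on outcome status, so risks in the source population cannot be estimated directly — relative risk is not valid here. The odds ratio is the appropriate measure.
OR = (a·d)/(b·c) = (90 × 3477) / (2396 × 315) = 312930 / 754740 = 0.41462

0.415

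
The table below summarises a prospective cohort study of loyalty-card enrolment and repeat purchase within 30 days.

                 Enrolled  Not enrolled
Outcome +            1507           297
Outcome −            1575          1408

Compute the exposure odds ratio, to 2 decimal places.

Reading the table with exposure as columns: a = 1507 (Enrolled, case), b = 1575 (Enrolled, non-case), c = 297 (Not enrolled, case), d = 1408.
OR = (a·d)/(b·c) = (1507 × 1408) / (1575 × 297) = 2121856 / 467775 = 4.53606
The odds of repeat purchase within 30 days are about 4.54 times as high in the enrolled group.

4.54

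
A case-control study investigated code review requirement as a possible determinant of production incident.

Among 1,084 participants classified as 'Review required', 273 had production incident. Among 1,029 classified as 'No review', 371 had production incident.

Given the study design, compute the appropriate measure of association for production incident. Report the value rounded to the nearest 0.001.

0.597

From the description: a = 273, b = 811, c = 371, d = 658.
This is a case-control study: participants were sampled on outcome status, so risks in the source population cannot be estimated directly — relative risk is not valid here. The odds ratio is the appropriate measure.
OR = (a·d)/(b·c) = (273 × 658) / (811 × 371) = 179634 / 300881 = 0.59703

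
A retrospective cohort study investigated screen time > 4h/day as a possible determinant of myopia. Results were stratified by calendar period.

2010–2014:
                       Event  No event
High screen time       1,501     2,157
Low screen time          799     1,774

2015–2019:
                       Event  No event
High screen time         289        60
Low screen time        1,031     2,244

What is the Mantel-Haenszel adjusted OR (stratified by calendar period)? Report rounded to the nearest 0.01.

2.06

OR_MH = Σ(aᵢdᵢ/nᵢ) / Σ(bᵢcᵢ/nᵢ), where nᵢ is the stratum total.
Stratum 1 (2010–2014): n = 6231; a·d/n = 1501·1774/6231 = 427.3430; b·c/n = 2157·799/6231 = 276.5917
Stratum 2 (2015–2019): n = 3624; a·d/n = 289·2244/3624 = 178.9503; b·c/n = 60·1031/3624 = 17.0695
OR_MH = (427.3430 + 178.9503) / (276.5917 + 17.0695) = 606.2933 / 293.6613 = 2.06460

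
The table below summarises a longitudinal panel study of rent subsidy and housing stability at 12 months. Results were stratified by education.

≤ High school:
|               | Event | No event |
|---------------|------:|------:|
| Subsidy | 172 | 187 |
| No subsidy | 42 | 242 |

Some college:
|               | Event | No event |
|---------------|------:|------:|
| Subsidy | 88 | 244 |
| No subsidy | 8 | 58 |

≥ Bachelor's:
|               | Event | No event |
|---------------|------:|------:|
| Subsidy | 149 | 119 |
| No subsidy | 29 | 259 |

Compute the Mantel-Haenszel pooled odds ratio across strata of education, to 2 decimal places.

6.30

OR_MH = Σ(aᵢdᵢ/nᵢ) / Σ(bᵢcᵢ/nᵢ), where nᵢ is the stratum total.
Stratum 1 (≤ High school): n = 643; a·d/n = 172·242/643 = 64.7341; b·c/n = 187·42/643 = 12.2146
Stratum 2 (Some college): n = 398; a·d/n = 88·58/398 = 12.8241; b·c/n = 244·8/398 = 4.9045
Stratum 3 (≥ Bachelor's): n = 556; a·d/n = 149·259/556 = 69.4083; b·c/n = 119·29/556 = 6.2068
OR_MH = (64.7341 + 12.8241 + 69.4083) / (12.2146 + 4.9045 + 6.2068) = 146.9665 / 23.3260 = 6.30055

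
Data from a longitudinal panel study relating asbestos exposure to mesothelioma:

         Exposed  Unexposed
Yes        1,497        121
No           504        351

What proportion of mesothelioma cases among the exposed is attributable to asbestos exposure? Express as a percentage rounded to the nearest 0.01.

65.73

Reading the table with exposure as columns: a = 1497 (Exposed, case), b = 504 (Exposed, non-case), c = 121 (Unexposed, case), d = 351.
Risk in exposed = 1497/2001 = 0.74813; risk in unexposed = 121/472 = 0.25636.
RR = 0.74813/0.25636 = 2.91831
AR% = (RR − 1)/RR × 100 = (2.91831 − 1)/2.91831 × 100 = 65.7336%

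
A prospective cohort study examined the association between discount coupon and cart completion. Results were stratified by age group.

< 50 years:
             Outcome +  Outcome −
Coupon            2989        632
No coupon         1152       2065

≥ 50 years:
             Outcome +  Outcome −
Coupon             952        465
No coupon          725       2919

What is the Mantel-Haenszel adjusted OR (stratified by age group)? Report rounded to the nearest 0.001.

OR_MH = Σ(aᵢdᵢ/nᵢ) / Σ(bᵢcᵢ/nᵢ), where nᵢ is the stratum total.
Stratum 1 (< 50 years): n = 6838; a·d/n = 2989·2065/6838 = 902.6448; b·c/n = 632·1152/6838 = 106.4732
Stratum 2 (≥ 50 years): n = 5061; a·d/n = 952·2919/5061 = 549.0788; b·c/n = 465·725/5061 = 66.6123
OR_MH = (902.6448 + 549.0788) / (106.4732 + 66.6123) = 1451.7236 / 173.0856 = 8.38732

8.387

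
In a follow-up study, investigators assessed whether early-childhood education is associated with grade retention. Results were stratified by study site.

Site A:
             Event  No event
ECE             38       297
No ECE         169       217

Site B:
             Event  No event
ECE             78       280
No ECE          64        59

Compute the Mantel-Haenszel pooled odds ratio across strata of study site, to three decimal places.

0.197

OR_MH = Σ(aᵢdᵢ/nᵢ) / Σ(bᵢcᵢ/nᵢ), where nᵢ is the stratum total.
Stratum 1 (Site A): n = 721; a·d/n = 38·217/721 = 11.4369; b·c/n = 297·169/721 = 69.6158
Stratum 2 (Site B): n = 481; a·d/n = 78·59/481 = 9.5676; b·c/n = 280·64/481 = 37.2557
OR_MH = (11.4369 + 9.5676) / (69.6158 + 37.2557) = 21.0045 / 106.8715 = 0.19654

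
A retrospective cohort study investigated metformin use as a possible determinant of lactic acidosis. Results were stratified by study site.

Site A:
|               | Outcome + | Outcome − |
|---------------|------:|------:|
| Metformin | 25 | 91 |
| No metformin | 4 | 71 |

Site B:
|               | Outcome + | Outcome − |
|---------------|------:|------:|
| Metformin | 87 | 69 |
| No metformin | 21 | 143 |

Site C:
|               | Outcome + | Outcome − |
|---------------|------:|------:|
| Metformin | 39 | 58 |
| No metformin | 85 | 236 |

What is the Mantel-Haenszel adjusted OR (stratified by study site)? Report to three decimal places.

3.851

OR_MH = Σ(aᵢdᵢ/nᵢ) / Σ(bᵢcᵢ/nᵢ), where nᵢ is the stratum total.
Stratum 1 (Site A): n = 191; a·d/n = 25·71/191 = 9.2932; b·c/n = 91·4/191 = 1.9058
Stratum 2 (Site B): n = 320; a·d/n = 87·143/320 = 38.8781; b·c/n = 69·21/320 = 4.5281
Stratum 3 (Site C): n = 418; a·d/n = 39·236/418 = 22.0191; b·c/n = 58·85/418 = 11.7943
OR_MH = (9.2932 + 38.8781 + 22.0191) / (1.9058 + 4.5281 + 11.7943) = 70.1905 / 18.2281 = 3.85066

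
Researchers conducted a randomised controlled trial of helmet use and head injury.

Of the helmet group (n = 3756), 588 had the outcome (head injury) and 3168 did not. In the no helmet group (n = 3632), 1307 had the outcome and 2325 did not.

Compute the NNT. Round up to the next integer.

Risk in treated group = 588/3756 = 0.15655; risk in control = 1307/3632 = 0.35986.
Absolute risk reduction = 0.35986 − 0.15655 = 0.20331
NNT = 1 / ARR = 1 / 0.20331 = 4.919 → round up → 5

5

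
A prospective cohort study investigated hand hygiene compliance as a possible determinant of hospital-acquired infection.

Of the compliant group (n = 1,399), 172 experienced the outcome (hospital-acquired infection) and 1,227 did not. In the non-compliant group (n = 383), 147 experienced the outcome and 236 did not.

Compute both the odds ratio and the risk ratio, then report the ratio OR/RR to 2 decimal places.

From the description: a = 172, b = 1227, c = 147, d = 236.
OR = (172·236)/(1227·147) = 40592/180369 = 0.22505
Risk in exposed = 172/1399 = 0.12294; risk in unexposed = 147/383 = 0.38381; RR = 0.32033
OR/RR = 0.22505 / 0.32033 = 0.70256
The outcome is not rare, so the OR lies further from 1 than the RR.

0.70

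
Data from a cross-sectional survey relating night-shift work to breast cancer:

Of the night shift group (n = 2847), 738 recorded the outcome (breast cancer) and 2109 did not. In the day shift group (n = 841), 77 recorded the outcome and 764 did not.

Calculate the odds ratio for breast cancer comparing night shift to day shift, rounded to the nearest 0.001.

3.472

From the description: a = 738, b = 2109, c = 77, d = 764.
OR = (a·d)/(b·c) = (738 × 764) / (2109 × 77) = 563832 / 162393 = 3.47202
The odds of breast cancer are about 3.47 times as high in the night shift group.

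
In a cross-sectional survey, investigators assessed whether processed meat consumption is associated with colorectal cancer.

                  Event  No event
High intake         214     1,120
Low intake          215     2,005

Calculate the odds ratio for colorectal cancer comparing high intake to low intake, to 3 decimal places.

1.782

Cells: a = 214, b = 1120, c = 215, d = 2005.
OR = (a·d)/(b·c) = (214 × 2005) / (1120 × 215) = 429070 / 240800 = 1.78185
The odds of colorectal cancer are about 1.78 times as high in the high intake group.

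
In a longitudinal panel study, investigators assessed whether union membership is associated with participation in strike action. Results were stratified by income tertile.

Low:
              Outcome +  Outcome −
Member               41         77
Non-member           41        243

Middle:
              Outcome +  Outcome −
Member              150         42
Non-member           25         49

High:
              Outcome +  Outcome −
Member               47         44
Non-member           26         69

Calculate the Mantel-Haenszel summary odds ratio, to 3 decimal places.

3.891

OR_MH = Σ(aᵢdᵢ/nᵢ) / Σ(bᵢcᵢ/nᵢ), where nᵢ is the stratum total.
Stratum 1 (Low): n = 402; a·d/n = 41·243/402 = 24.7836; b·c/n = 77·41/402 = 7.8532
Stratum 2 (Middle): n = 266; a·d/n = 150·49/266 = 27.6316; b·c/n = 42·25/266 = 3.9474
Stratum 3 (High): n = 186; a·d/n = 47·69/186 = 17.4355; b·c/n = 44·26/186 = 6.1505
OR_MH = (24.7836 + 27.6316 + 17.4355) / (7.8532 + 3.9474 + 6.1505) = 69.8506 / 17.9511 = 3.89115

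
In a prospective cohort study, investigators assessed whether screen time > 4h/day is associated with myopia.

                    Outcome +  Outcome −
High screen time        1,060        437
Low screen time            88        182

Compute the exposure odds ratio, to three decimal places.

5.017

Cells: a = 1060, b = 437, c = 88, d = 182.
OR = (a·d)/(b·c) = (1060 × 182) / (437 × 88) = 192920 / 38456 = 5.01664
The odds of myopia are about 5.02 times as high in the high screen time group.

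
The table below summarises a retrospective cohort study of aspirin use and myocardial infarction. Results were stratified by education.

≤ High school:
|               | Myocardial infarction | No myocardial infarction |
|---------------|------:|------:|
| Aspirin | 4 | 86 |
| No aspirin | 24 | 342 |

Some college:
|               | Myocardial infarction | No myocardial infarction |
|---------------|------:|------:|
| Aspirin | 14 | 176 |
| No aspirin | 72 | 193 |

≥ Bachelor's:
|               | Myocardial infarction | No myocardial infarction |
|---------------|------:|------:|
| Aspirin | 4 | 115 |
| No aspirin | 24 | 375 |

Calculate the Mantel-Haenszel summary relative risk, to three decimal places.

0.358

RR_MH = Σ(aᵢ·n₀ᵢ/nᵢ) / Σ(cᵢ·n₁ᵢ/nᵢ), with n₁ᵢ = aᵢ+bᵢ (exposed), n₀ᵢ = cᵢ+dᵢ (unexposed), nᵢ = n₁ᵢ+n₀ᵢ.
Stratum 1 (≤ High school): n₁ = 90, n₀ = 366, n = 456; a·n₀/n = 4·366/456 = 3.2105; c·n₁/n = 24·90/456 = 4.7368
Stratum 2 (Some college): n₁ = 190, n₀ = 265, n = 455; a·n₀/n = 14·265/455 = 8.1538; c·n₁/n = 72·190/455 = 30.0659
Stratum 3 (≥ Bachelor's): n₁ = 119, n₀ = 399, n = 518; a·n₀/n = 4·399/518 = 3.0811; c·n₁/n = 24·119/518 = 5.5135
RR_MH = (3.2105 + 8.1538 + 3.0811) / (4.7368 + 30.0659 + 5.5135) = 14.4455 / 40.3163 = 0.35830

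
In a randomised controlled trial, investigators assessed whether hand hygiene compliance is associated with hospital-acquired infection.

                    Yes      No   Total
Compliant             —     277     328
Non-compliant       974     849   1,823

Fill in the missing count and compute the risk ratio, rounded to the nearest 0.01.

The missing cell is in the exposed row: 328 − 277 = 51.
So a = 51, b = 277, c = 974, d = 849.
RR = [a/(a+b)] / [c/(c+d)] = (51/328) / (974/1823) = 0.15549/0.53428 = 0.29102

0.29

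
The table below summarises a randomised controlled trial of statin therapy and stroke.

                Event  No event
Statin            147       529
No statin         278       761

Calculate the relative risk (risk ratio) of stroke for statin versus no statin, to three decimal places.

Cells: a = 147, b = 529, c = 278, d = 761.
Risk in exposed = 147/676 = 0.21746; risk in unexposed = 278/1039 = 0.26756.
RR = 0.21746 / 0.26756 = 0.81272
The risk is 19% lower among the exposed than among the unexposed.

0.813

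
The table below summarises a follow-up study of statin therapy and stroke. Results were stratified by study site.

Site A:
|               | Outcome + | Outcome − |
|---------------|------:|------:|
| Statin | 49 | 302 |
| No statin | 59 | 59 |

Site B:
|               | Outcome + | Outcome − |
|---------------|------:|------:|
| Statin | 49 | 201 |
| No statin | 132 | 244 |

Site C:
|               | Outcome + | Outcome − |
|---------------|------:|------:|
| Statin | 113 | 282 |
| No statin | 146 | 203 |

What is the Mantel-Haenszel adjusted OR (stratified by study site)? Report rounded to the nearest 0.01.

0.41

OR_MH = Σ(aᵢdᵢ/nᵢ) / Σ(bᵢcᵢ/nᵢ), where nᵢ is the stratum total.
Stratum 1 (Site A): n = 469; a·d/n = 49·59/469 = 6.1642; b·c/n = 302·59/469 = 37.9915
Stratum 2 (Site B): n = 626; a·d/n = 49·244/626 = 19.0990; b·c/n = 201·132/626 = 42.3834
Stratum 3 (Site C): n = 744; a·d/n = 113·203/744 = 30.8320; b·c/n = 282·146/744 = 55.3387
OR_MH = (6.1642 + 19.0990 + 30.8320) / (37.9915 + 42.3834 + 55.3387) = 56.0952 / 135.7136 = 0.41334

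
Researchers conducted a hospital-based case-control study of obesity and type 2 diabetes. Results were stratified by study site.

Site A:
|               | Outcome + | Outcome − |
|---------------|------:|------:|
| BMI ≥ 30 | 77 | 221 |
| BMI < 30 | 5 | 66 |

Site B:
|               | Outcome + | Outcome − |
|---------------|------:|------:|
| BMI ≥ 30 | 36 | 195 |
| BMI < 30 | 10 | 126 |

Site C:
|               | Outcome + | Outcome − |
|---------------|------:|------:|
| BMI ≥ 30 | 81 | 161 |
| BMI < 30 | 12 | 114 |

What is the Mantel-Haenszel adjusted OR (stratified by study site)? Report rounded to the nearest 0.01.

3.78

OR_MH = Σ(aᵢdᵢ/nᵢ) / Σ(bᵢcᵢ/nᵢ), where nᵢ is the stratum total.
Stratum 1 (Site A): n = 369; a·d/n = 77·66/369 = 13.7724; b·c/n = 221·5/369 = 2.9946
Stratum 2 (Site B): n = 367; a·d/n = 36·126/367 = 12.3597; b·c/n = 195·10/367 = 5.3134
Stratum 3 (Site C): n = 368; a·d/n = 81·114/368 = 25.0924; b·c/n = 161·12/368 = 5.2500
OR_MH = (13.7724 + 12.3597 + 25.0924) / (2.9946 + 5.3134 + 5.2500) = 51.2244 / 13.5579 = 3.77819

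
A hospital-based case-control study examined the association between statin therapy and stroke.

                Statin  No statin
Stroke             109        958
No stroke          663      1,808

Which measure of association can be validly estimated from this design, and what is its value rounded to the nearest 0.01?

0.31

Reading the table with exposure as columns: a = 109 (Statin, case), b = 663 (Statin, non-case), c = 958 (No statin, case), d = 1808.
This is a hospital-based case-control study: participants were sampled on outcome status, so risks in the source population cannot be estimated directly — relative risk is not valid here. The odds ratio is the appropriate measure.
OR = (a·d)/(b·c) = (109 × 1808) / (663 × 958) = 197072 / 635154 = 0.31027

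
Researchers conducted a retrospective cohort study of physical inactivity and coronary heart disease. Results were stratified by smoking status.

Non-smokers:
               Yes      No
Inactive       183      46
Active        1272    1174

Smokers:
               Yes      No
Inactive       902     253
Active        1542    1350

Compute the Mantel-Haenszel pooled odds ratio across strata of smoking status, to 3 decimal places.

3.223

OR_MH = Σ(aᵢdᵢ/nᵢ) / Σ(bᵢcᵢ/nᵢ), where nᵢ is the stratum total.
Stratum 1 (Non-smokers): n = 2675; a·d/n = 183·1174/2675 = 80.3148; b·c/n = 46·1272/2675 = 21.8736
Stratum 2 (Smokers): n = 4047; a·d/n = 902·1350/4047 = 300.8895; b·c/n = 253·1542/4047 = 96.3988
OR_MH = (80.3148 + 300.8895) / (21.8736 + 96.3988) = 381.2043 / 118.2725 = 3.22310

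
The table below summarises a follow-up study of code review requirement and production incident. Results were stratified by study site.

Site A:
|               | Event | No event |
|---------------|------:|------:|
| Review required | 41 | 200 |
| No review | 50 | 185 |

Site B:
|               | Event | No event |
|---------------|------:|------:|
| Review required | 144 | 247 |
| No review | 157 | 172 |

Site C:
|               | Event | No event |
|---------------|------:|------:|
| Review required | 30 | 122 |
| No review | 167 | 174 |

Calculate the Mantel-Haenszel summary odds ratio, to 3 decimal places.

OR_MH = Σ(aᵢdᵢ/nᵢ) / Σ(bᵢcᵢ/nᵢ), where nᵢ is the stratum total.
Stratum 1 (Site A): n = 476; a·d/n = 41·185/476 = 15.9349; b·c/n = 200·50/476 = 21.0084
Stratum 2 (Site B): n = 720; a·d/n = 144·172/720 = 34.4000; b·c/n = 247·157/720 = 53.8597
Stratum 3 (Site C): n = 493; a·d/n = 30·174/493 = 10.5882; b·c/n = 122·167/493 = 41.3266
OR_MH = (15.9349 + 34.4000 + 10.5882) / (21.0084 + 53.8597 + 41.3266) = 60.9231 / 116.1947 = 0.52432

0.524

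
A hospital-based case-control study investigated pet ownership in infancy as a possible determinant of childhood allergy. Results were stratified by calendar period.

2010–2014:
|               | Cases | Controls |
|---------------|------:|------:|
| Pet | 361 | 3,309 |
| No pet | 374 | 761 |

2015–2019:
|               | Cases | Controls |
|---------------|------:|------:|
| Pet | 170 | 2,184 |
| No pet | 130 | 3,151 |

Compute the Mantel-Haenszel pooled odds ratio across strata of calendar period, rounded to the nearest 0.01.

OR_MH = Σ(aᵢdᵢ/nᵢ) / Σ(bᵢcᵢ/nᵢ), where nᵢ is the stratum total.
Stratum 1 (2010–2014): n = 4805; a·d/n = 361·761/4805 = 57.1740; b·c/n = 3309·374/4805 = 257.5580
Stratum 2 (2015–2019): n = 5635; a·d/n = 170·3151/5635 = 95.0612; b·c/n = 2184·130/5635 = 50.3851
OR_MH = (57.1740 + 95.0612) / (257.5580 + 50.3851) = 152.2352 / 307.9431 = 0.49436

0.49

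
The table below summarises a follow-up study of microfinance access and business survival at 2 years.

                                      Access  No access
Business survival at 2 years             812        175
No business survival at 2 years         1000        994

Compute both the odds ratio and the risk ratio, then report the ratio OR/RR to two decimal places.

Reading the table with exposure as columns: a = 812 (Access, case), b = 1000 (Access, non-case), c = 175 (No access, case), d = 994.
OR = (812·994)/(1000·175) = 807128/175000 = 4.61216
Risk in exposed = 812/1812 = 0.44812; risk in unexposed = 175/1169 = 0.14970; RR = 2.99347
OR/RR = 4.61216 / 2.99347 = 1.54074
The outcome is not rare, so the OR lies further from 1 than the RR.

1.54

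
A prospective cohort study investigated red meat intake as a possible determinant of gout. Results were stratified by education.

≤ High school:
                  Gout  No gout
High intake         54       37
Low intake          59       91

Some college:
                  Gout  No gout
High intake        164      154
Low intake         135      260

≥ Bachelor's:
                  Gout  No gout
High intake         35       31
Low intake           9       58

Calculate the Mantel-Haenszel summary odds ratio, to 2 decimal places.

OR_MH = Σ(aᵢdᵢ/nᵢ) / Σ(bᵢcᵢ/nᵢ), where nᵢ is the stratum total.
Stratum 1 (≤ High school): n = 241; a·d/n = 54·91/241 = 20.3900; b·c/n = 37·59/241 = 9.0581
Stratum 2 (Some college): n = 713; a·d/n = 164·260/713 = 59.8036; b·c/n = 154·135/713 = 29.1585
Stratum 3 (≥ Bachelor's): n = 133; a·d/n = 35·58/133 = 15.2632; b·c/n = 31·9/133 = 2.0977
OR_MH = (20.3900 + 59.8036 + 15.2632) / (9.0581 + 29.1585 + 2.0977) = 95.4568 / 40.3143 = 2.36781

2.37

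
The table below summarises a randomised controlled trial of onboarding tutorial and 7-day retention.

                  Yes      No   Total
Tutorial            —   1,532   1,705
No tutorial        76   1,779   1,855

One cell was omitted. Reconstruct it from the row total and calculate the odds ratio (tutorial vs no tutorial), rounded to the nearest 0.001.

The missing cell is in the exposed row: 1705 − 1532 = 173.
So a = 173, b = 1532, c = 76, d = 1779.
OR = (a·d)/(b·c) = (173 × 1779) / (1532 × 76) = 307767 / 116432 = 2.64332

2.643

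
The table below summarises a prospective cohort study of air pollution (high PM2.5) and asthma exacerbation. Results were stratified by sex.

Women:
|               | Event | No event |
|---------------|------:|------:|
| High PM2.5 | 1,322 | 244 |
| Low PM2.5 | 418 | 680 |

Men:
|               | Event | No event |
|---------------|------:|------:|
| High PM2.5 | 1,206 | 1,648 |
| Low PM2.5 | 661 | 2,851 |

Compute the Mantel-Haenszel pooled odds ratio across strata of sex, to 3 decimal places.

4.191

OR_MH = Σ(aᵢdᵢ/nᵢ) / Σ(bᵢcᵢ/nᵢ), where nᵢ is the stratum total.
Stratum 1 (Women): n = 2664; a·d/n = 1322·680/2664 = 337.4474; b·c/n = 244·418/2664 = 38.2853
Stratum 2 (Men): n = 6366; a·d/n = 1206·2851/6366 = 540.1046; b·c/n = 1648·661/6366 = 171.1166
OR_MH = (337.4474 + 540.1046) / (38.2853 + 171.1166) = 877.5521 / 209.4018 = 4.19076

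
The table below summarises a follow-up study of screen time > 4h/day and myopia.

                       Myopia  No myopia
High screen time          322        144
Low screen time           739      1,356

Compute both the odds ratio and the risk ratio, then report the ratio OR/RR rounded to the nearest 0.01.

Cells: a = 322, b = 144, c = 739, d = 1356.
OR = (322·1356)/(144·739) = 436632/106416 = 4.10307
Risk in exposed = 322/466 = 0.69099; risk in unexposed = 739/2095 = 0.35274; RR = 1.95889
OR/RR = 4.10307 / 1.95889 = 2.09459
The outcome is not rare, so the OR lies further from 1 than the RR.

2.09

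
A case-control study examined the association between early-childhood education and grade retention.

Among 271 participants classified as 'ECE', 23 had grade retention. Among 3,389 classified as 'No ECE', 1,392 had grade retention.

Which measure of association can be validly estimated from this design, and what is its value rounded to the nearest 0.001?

From the description: a = 23, b = 248, c = 1392, d = 1997.
This is a case-control study: participants were sampled on outcome status, so risks in the source population cannot be estimated directly — relative risk is not valid here. The odds ratio is the appropriate measure.
OR = (a·d)/(b·c) = (23 × 1997) / (248 × 1392) = 45931 / 345216 = 0.13305

0.133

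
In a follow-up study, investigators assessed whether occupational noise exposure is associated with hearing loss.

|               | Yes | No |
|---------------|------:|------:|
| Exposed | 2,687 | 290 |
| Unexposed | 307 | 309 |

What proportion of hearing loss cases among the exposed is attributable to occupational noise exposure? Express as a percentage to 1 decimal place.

44.8

Cells: a = 2687, b = 290, c = 307, d = 309.
Risk in exposed = 2687/2977 = 0.90259; risk in unexposed = 307/616 = 0.49838.
RR = 0.90259/0.49838 = 1.81105
AR% = (RR − 1)/RR × 100 = (1.81105 − 1)/1.81105 × 100 = 44.7835%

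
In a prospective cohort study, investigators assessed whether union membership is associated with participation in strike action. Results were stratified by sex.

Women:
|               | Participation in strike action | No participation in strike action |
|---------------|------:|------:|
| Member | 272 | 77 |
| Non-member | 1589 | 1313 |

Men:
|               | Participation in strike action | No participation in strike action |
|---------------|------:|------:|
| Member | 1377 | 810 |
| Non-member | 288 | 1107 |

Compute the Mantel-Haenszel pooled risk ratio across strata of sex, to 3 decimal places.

2.249

RR_MH = Σ(aᵢ·n₀ᵢ/nᵢ) / Σ(cᵢ·n₁ᵢ/nᵢ), with n₁ᵢ = aᵢ+bᵢ (exposed), n₀ᵢ = cᵢ+dᵢ (unexposed), nᵢ = n₁ᵢ+n₀ᵢ.
Stratum 1 (Women): n₁ = 349, n₀ = 2902, n = 3251; a·n₀/n = 272·2902/3251 = 242.8004; c·n₁/n = 1589·349/3251 = 170.5817
Stratum 2 (Men): n₁ = 2187, n₀ = 1395, n = 3582; a·n₀/n = 1377·1395/3582 = 536.2688; c·n₁/n = 288·2187/3582 = 175.8392
RR_MH = (242.8004 + 536.2688) / (170.5817 + 175.8392) = 779.0692 / 346.4209 = 2.24891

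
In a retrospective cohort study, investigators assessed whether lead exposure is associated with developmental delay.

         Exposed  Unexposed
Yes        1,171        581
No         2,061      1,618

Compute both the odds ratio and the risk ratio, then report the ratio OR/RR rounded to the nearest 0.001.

Reading the table with exposure as columns: a = 1171 (Exposed, case), b = 2061 (Exposed, non-case), c = 581 (Unexposed, case), d = 1618.
OR = (1171·1618)/(2061·581) = 1894678/1197441 = 1.58227
Risk in exposed = 1171/3232 = 0.36231; risk in unexposed = 581/2199 = 0.26421; RR = 1.37131
OR/RR = 1.58227 / 1.37131 = 1.15384
The outcome is not rare, so the OR lies further from 1 than the RR.

1.154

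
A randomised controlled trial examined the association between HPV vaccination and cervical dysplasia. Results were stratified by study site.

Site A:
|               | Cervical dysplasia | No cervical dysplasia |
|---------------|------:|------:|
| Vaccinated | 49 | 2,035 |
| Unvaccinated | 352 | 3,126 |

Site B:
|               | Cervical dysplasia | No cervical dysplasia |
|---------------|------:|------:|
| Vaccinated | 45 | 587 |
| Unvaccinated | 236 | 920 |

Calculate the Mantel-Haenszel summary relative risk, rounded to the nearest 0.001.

RR_MH = Σ(aᵢ·n₀ᵢ/nᵢ) / Σ(cᵢ·n₁ᵢ/nᵢ), with n₁ᵢ = aᵢ+bᵢ (exposed), n₀ᵢ = cᵢ+dᵢ (unexposed), nᵢ = n₁ᵢ+n₀ᵢ.
Stratum 1 (Site A): n₁ = 2084, n₀ = 3478, n = 5562; a·n₀/n = 49·3478/5562 = 30.6404; c·n₁/n = 352·2084/5562 = 131.8892
Stratum 2 (Site B): n₁ = 632, n₀ = 1156, n = 1788; a·n₀/n = 45·1156/1788 = 29.0940; c·n₁/n = 236·632/1788 = 83.4183
RR_MH = (30.6404 + 29.0940) / (131.8892 + 83.4183) = 59.7344 / 215.3076 = 0.27744

0.277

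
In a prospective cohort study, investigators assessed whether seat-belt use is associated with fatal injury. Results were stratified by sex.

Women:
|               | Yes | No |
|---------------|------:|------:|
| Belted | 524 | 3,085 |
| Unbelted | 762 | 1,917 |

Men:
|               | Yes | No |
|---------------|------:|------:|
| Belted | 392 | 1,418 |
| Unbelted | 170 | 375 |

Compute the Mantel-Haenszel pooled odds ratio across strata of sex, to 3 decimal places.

OR_MH = Σ(aᵢdᵢ/nᵢ) / Σ(bᵢcᵢ/nᵢ), where nᵢ is the stratum total.
Stratum 1 (Women): n = 6288; a·d/n = 524·1917/6288 = 159.7500; b·c/n = 3085·762/6288 = 373.8502
Stratum 2 (Men): n = 2355; a·d/n = 392·375/2355 = 62.4204; b·c/n = 1418·170/2355 = 102.3609
OR_MH = (159.7500 + 62.4204) / (373.8502 + 102.3609) = 222.1704 / 476.2111 = 0.46654

0.467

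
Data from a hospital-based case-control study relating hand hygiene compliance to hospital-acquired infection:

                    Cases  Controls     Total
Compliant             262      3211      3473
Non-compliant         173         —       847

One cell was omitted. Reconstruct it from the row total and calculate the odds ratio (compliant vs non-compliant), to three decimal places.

The missing cell is in the unexposed row: 847 − 173 = 674.
So a = 262, b = 3211, c = 173, d = 674.
OR = (a·d)/(b·c) = (262 × 674) / (3211 × 173) = 176588 / 555503 = 0.31789

0.318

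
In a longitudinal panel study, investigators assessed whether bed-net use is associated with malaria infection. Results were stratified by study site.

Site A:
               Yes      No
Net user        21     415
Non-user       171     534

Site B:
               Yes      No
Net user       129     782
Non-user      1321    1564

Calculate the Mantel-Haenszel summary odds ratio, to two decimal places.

0.19

OR_MH = Σ(aᵢdᵢ/nᵢ) / Σ(bᵢcᵢ/nᵢ), where nᵢ is the stratum total.
Stratum 1 (Site A): n = 1141; a·d/n = 21·534/1141 = 9.8282; b·c/n = 415·171/1141 = 62.1954
Stratum 2 (Site B): n = 3796; a·d/n = 129·1564/3796 = 53.1496; b·c/n = 782·1321/3796 = 272.1344
OR_MH = (9.8282 + 53.1496) / (62.1954 + 272.1344) = 62.9779 / 334.3298 = 0.18837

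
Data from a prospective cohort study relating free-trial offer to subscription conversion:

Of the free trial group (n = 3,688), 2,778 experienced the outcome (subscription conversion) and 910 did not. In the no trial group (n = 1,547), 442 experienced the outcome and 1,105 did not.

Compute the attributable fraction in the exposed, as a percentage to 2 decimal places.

From the description: a = 2778, b = 910, c = 442, d = 1105.
Risk in exposed = 2778/3688 = 0.75325; risk in unexposed = 442/1547 = 0.28571.
RR = 0.75325/0.28571 = 2.63639
AR% = (RR − 1)/RR × 100 = (2.63639 − 1)/2.63639 × 100 = 62.0693%

62.07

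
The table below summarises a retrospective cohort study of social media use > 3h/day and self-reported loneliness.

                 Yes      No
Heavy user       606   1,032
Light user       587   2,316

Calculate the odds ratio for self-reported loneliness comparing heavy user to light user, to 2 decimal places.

2.32

Cells: a = 606, b = 1032, c = 587, d = 2316.
OR = (a·d)/(b·c) = (606 × 2316) / (1032 × 587) = 1403496 / 605784 = 2.31683
The odds of self-reported loneliness are about 2.32 times as high in the heavy user group.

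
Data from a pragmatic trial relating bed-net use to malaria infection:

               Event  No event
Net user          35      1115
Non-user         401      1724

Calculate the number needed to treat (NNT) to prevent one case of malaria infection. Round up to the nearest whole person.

7

Risk in treated group = 35/1150 = 0.03043; risk in control = 401/2125 = 0.18871.
Absolute risk reduction = 0.18871 − 0.03043 = 0.15827
NNT = 1 / ARR = 1 / 0.15827 = 6.318 → round up → 7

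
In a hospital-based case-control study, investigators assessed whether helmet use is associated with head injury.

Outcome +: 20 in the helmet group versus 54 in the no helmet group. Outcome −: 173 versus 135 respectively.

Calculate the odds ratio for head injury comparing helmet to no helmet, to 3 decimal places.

0.289

From the description: a = 20, b = 173, c = 54, d = 135.
OR = (a·d)/(b·c) = (20 × 135) / (173 × 54) = 2700 / 9342 = 0.28902
Exposure is associated with lower odds of head injury (OR = 0.29 < 1).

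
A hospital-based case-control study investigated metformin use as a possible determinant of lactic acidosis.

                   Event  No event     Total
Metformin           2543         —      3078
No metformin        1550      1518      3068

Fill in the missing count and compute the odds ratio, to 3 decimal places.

The missing cell is in the exposed row: 3078 − 2543 = 535.
So a = 2543, b = 535, c = 1550, d = 1518.
OR = (a·d)/(b·c) = (2543 × 1518) / (535 × 1550) = 3860274 / 829250 = 4.65514

4.655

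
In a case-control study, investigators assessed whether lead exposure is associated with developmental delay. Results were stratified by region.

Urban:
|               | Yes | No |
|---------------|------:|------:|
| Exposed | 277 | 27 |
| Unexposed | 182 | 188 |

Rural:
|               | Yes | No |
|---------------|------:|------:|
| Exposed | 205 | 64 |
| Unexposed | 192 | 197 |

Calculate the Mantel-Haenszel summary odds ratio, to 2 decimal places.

OR_MH = Σ(aᵢdᵢ/nᵢ) / Σ(bᵢcᵢ/nᵢ), where nᵢ is the stratum total.
Stratum 1 (Urban): n = 674; a·d/n = 277·188/674 = 77.2641; b·c/n = 27·182/674 = 7.2908
Stratum 2 (Rural): n = 658; a·d/n = 205·197/658 = 61.3754; b·c/n = 64·192/658 = 18.6748
OR_MH = (77.2641 + 61.3754) / (7.2908 + 18.6748) = 138.6395 / 25.9656 = 5.33936

5.34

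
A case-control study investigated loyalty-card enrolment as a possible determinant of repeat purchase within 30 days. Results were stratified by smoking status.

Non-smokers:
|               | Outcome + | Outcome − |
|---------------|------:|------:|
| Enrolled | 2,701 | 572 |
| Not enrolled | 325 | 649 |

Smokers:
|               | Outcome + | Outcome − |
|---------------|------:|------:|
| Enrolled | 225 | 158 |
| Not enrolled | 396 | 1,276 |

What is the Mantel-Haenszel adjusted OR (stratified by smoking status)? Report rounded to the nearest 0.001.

7.444

OR_MH = Σ(aᵢdᵢ/nᵢ) / Σ(bᵢcᵢ/nᵢ), where nᵢ is the stratum total.
Stratum 1 (Non-smokers): n = 4247; a·d/n = 2701·649/4247 = 412.7499; b·c/n = 572·325/4247 = 43.7721
Stratum 2 (Smokers): n = 2055; a·d/n = 225·1276/2055 = 139.7080; b·c/n = 158·396/2055 = 30.4467
OR_MH = (412.7499 + 139.7080) / (43.7721 + 30.4467) = 552.4580 / 74.2188 = 7.44364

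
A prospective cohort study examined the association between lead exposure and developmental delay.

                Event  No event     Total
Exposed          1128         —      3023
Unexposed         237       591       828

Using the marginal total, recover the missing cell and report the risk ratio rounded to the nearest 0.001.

The missing cell is in the exposed row: 3023 − 1128 = 1895.
So a = 1128, b = 1895, c = 237, d = 591.
RR = [a/(a+b)] / [c/(c+d)] = (1128/3023) / (237/828) = 0.37314/0.28623 = 1.30363

1.304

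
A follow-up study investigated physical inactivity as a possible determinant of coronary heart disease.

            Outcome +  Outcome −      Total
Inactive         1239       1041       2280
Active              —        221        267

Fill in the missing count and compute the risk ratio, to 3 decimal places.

The missing cell is in the unexposed row: 267 − 221 = 46.
So a = 1239, b = 1041, c = 46, d = 221.
RR = [a/(a+b)] / [c/(c+d)] = (1239/2280) / (46/267) = 0.54342/0.17228 = 3.15420

3.154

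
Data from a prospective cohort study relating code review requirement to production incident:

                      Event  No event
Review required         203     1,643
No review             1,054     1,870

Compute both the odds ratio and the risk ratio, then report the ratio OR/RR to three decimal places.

Cells: a = 203, b = 1643, c = 1054, d = 1870.
OR = (203·1870)/(1643·1054) = 379610/1731722 = 0.21921
Risk in exposed = 203/1846 = 0.10997; risk in unexposed = 1054/2924 = 0.36047; RR = 0.30507
OR/RR = 0.21921 / 0.30507 = 0.71855
The outcome is not rare, so the OR lies further from 1 than the RR.

0.719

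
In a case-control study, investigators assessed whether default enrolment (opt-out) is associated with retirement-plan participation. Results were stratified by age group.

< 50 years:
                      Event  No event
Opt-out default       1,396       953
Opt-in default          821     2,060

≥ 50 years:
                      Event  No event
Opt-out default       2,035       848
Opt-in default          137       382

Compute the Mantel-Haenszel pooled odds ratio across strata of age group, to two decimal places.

4.24

OR_MH = Σ(aᵢdᵢ/nᵢ) / Σ(bᵢcᵢ/nᵢ), where nᵢ is the stratum total.
Stratum 1 (< 50 years): n = 5230; a·d/n = 1396·2060/5230 = 549.8585; b·c/n = 953·821/5230 = 149.6010
Stratum 2 (≥ 50 years): n = 3402; a·d/n = 2035·382/3402 = 228.5038; b·c/n = 848·137/3402 = 34.1493
OR_MH = (549.8585 + 228.5038) / (149.6010 + 34.1493) = 778.3623 / 183.7503 = 4.23598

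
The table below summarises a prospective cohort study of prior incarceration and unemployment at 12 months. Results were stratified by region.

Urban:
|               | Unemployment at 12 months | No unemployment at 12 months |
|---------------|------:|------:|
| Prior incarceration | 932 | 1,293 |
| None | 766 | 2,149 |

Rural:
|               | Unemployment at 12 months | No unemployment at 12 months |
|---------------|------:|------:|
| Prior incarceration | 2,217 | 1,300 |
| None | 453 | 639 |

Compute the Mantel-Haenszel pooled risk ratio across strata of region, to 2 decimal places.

RR_MH = Σ(aᵢ·n₀ᵢ/nᵢ) / Σ(cᵢ·n₁ᵢ/nᵢ), with n₁ᵢ = aᵢ+bᵢ (exposed), n₀ᵢ = cᵢ+dᵢ (unexposed), nᵢ = n₁ᵢ+n₀ᵢ.
Stratum 1 (Urban): n₁ = 2225, n₀ = 2915, n = 5140; a·n₀/n = 932·2915/5140 = 528.5564; c·n₁/n = 766·2225/5140 = 331.5856
Stratum 2 (Rural): n₁ = 3517, n₀ = 1092, n = 4609; a·n₀/n = 2217·1092/4609 = 525.2688; c·n₁/n = 453·3517/4609 = 345.6717
RR_MH = (528.5564 + 525.2688) / (331.5856 + 345.6717) = 1053.8252 / 677.2573 = 1.55602

1.56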